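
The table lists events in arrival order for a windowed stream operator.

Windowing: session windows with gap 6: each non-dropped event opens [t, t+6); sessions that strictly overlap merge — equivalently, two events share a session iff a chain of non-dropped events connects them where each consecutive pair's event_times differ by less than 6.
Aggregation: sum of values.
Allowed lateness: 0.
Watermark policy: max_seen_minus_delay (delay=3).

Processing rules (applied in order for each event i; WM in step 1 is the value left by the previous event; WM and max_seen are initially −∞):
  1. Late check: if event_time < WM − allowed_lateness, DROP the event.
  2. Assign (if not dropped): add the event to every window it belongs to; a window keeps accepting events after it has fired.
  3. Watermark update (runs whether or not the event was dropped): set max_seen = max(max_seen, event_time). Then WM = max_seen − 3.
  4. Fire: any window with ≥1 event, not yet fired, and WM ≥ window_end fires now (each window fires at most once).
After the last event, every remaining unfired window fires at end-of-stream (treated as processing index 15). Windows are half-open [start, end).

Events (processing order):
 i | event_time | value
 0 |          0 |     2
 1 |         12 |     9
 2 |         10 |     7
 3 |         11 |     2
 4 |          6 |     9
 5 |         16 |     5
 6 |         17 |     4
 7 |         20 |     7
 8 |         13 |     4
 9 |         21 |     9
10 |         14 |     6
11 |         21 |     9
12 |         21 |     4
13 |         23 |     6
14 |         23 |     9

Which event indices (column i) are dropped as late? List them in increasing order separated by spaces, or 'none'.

4 8 10

i=0 t=0 v=2: → [0,6); WM=-3
i=1 t=12 v=9: → [12,18); WM=9
i=2 t=10 v=7: → [10,18); WM=9
i=3 t=11 v=2: → [10,18); WM=9
i=4 t=6 v=9: DROP (t<9-0); WM=9
i=5 t=16 v=5: → [10,22); WM=13
i=6 t=17 v=4: → [10,23); WM=14
i=7 t=20 v=7: → [10,26); WM=17
i=8 t=13 v=4: DROP (t<17-0); WM=17
i=9 t=21 v=9: → [10,27); WM=18
i=10 t=14 v=6: DROP (t<18-0); WM=18
i=11 t=21 v=9: → [10,27); WM=18
i=12 t=21 v=4: → [10,27); WM=18
i=13 t=23 v=6: → [10,29); WM=20
i=14 t=23 v=9: → [10,29); WM=20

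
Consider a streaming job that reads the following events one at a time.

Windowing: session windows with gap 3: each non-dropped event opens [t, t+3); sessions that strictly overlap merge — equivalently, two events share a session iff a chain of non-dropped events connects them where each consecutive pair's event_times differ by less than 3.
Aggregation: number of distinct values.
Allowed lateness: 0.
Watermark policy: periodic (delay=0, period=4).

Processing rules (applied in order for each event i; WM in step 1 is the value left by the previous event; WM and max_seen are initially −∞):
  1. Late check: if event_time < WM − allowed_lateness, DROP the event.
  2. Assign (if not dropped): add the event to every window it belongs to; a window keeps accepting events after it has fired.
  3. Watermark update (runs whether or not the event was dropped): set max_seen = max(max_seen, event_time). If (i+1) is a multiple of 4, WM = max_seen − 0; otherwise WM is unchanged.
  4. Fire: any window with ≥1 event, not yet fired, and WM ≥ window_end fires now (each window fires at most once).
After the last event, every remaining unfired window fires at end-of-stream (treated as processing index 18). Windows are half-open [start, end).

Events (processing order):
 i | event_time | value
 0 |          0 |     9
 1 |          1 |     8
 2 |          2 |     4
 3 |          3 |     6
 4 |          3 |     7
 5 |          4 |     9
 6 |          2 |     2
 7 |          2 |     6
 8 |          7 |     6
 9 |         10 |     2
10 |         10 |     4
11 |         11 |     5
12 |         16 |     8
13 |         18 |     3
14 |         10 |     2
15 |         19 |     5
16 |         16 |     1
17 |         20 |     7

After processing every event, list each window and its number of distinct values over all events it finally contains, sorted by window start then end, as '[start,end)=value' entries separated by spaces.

[0,7)=5 [7,10)=1 [10,14)=3 [16,23)=4

i=0 t=0 v=9: → [0,3); WM=−∞
i=1 t=1 v=8: → [0,4); WM=−∞
i=2 t=2 v=4: → [0,5); WM=−∞
i=3 t=3 v=6: → [0,6); WM=3
i=4 t=3 v=7: → [0,6); WM=3
i=5 t=4 v=9: → [0,7); WM=3
i=6 t=2 v=2: DROP (t<3-0); WM=3
i=7 t=2 v=6: DROP (t<3-0); WM=4
i=8 t=7 v=6: → [7,10); WM=4
i=9 t=10 v=2: → [10,13); WM=4
i=10 t=10 v=4: → [10,13); WM=4
i=11 t=11 v=5: → [10,14); WM=11
i=12 t=16 v=8: → [16,19); WM=11
i=13 t=18 v=3: → [16,21); WM=11
i=14 t=10 v=2: DROP (t<11-0); WM=11
i=15 t=19 v=5: → [16,22); WM=19
i=16 t=16 v=1: DROP (t<19-0); WM=19
i=17 t=20 v=7: → [16,23); WM=19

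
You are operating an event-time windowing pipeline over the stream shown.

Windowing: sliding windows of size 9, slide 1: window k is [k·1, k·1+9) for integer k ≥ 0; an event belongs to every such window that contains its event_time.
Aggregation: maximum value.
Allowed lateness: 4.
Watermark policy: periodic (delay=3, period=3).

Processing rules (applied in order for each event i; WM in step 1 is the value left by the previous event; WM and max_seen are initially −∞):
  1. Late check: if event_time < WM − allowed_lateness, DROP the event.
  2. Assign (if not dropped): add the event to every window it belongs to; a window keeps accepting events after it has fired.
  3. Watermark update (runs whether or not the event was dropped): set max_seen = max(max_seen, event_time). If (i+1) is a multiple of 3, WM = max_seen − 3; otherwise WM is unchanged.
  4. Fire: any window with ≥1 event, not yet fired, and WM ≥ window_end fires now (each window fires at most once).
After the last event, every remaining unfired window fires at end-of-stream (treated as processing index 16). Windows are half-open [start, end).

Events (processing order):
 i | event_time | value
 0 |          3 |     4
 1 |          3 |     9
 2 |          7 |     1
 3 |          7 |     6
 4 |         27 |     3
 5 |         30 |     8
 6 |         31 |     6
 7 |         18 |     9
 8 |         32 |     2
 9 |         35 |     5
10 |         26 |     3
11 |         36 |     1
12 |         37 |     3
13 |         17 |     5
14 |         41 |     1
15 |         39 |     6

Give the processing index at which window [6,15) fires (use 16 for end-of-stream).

5

i=0 t=3 v=4: → [3,12),[2,11),[1,10),[0,9); WM=−∞
i=1 t=3 v=9: → [3,12),[2,11),[1,10),[0,9); WM=−∞
i=2 t=7 v=1: → [7,16),[6,15),[5,14),[4,13),[3,12),[2,11),[1,10),[0,9); WM=4
i=3 t=7 v=6: → [7,16),[6,15),[5,14),[4,13),[3,12),[2,11),[1,10),[0,9); WM=4
i=4 t=27 v=3: → [27,36),[26,35),[25,34),[24,33),[23,32),[22,31),[21,30),[20,29),[19,28); WM=4
i=5 t=30 v=8: → [30,39),[29,38),[28,37),[27,36),[26,35),[25,34),[24,33),[23,32),[22,31); WM=27; [0,9) fires=9 [1,10) fires=9 [2,11) fires=9 [3,12) fires=9 [4,13) fires=6 [5,14) fires=6 [6,15) fires=6 [7,16) fires=6
i=6 t=31 v=6: → [31,40),[30,39),[29,38),[28,37),[27,36),[26,35),[25,34),[24,33),[23,32); WM=27
i=7 t=18 v=9: DROP (t<27-4); WM=27
i=8 t=32 v=2: → [32,41),[31,40),[30,39),[29,38),[28,37),[27,36),[26,35),[25,34),[24,33); WM=29; [19,28) fires=3 [20,29) fires=3
i=9 t=35 v=5: → [35,44),[34,43),[33,42),[32,41),[31,40),[30,39),[29,38),[28,37),[27,36); WM=29
i=10 t=26 v=3: → [26,35),[25,34),[24,33),[23,32),[22,31),[21,30),[20,29),[19,28),[18,27); WM=29; [18,27) fires=3
i=11 t=36 v=1: → [36,45),[35,44),[34,43),[33,42),[32,41),[31,40),[30,39),[29,38),[28,37); WM=33; [21,30) fires=3 [22,31) fires=8 [23,32) fires=8 [24,33) fires=8
i=12 t=37 v=3: → [37,46),[36,45),[35,44),[34,43),[33,42),[32,41),[31,40),[30,39),[29,38); WM=33
i=13 t=17 v=5: DROP (t<33-4); WM=33
i=14 t=41 v=1: → [41,50),[40,49),[39,48),[38,47),[37,46),[36,45),[35,44),[34,43),[33,42); WM=38; [25,34) fires=8 [26,35) fires=8 [27,36) fires=8 [28,37) fires=8 [29,38) fires=8
i=15 t=39 v=6: → [39,48),[38,47),[37,46),[36,45),[35,44),[34,43),[33,42),[32,41),[31,40); WM=38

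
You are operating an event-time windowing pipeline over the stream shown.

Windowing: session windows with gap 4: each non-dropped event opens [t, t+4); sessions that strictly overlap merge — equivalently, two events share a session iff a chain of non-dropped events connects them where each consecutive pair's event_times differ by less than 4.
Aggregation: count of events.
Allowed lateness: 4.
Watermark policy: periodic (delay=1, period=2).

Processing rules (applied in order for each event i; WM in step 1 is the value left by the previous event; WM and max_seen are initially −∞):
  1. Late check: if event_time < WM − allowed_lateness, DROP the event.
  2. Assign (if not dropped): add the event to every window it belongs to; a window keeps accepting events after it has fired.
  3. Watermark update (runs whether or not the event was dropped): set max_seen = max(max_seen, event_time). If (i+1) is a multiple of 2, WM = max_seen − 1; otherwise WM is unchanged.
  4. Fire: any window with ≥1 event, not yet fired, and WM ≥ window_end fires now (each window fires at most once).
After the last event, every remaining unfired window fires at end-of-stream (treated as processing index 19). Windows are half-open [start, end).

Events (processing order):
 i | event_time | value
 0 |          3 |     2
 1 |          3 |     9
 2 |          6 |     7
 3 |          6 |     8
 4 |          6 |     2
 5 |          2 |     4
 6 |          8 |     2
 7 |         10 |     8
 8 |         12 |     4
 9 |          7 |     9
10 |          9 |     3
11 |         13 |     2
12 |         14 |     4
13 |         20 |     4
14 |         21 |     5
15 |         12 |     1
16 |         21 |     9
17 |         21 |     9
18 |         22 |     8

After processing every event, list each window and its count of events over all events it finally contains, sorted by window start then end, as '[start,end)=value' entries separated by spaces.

i=0 t=3 v=2: → [3,7); WM=−∞
i=1 t=3 v=9: → [3,7); WM=2
i=2 t=6 v=7: → [3,10); WM=2
i=3 t=6 v=8: → [3,10); WM=5
i=4 t=6 v=2: → [3,10); WM=5
i=5 t=2 v=4: → [2,10); WM=5
i=6 t=8 v=2: → [2,12); WM=5
i=7 t=10 v=8: → [2,14); WM=9
i=8 t=12 v=4: → [2,16); WM=9
i=9 t=7 v=9: → [2,16); WM=11
i=10 t=9 v=3: → [2,16); WM=11
i=11 t=13 v=2: → [2,17); WM=12
i=12 t=14 v=4: → [2,18); WM=12
i=13 t=20 v=4: → [20,24); WM=19
i=14 t=21 v=5: → [20,25); WM=19
i=15 t=12 v=1: DROP (t<19-4); WM=20
i=16 t=21 v=9: → [20,25); WM=20
i=17 t=21 v=9: → [20,25); WM=20
i=18 t=22 v=8: → [20,26); WM=20

[2,18)=13 [20,26)=5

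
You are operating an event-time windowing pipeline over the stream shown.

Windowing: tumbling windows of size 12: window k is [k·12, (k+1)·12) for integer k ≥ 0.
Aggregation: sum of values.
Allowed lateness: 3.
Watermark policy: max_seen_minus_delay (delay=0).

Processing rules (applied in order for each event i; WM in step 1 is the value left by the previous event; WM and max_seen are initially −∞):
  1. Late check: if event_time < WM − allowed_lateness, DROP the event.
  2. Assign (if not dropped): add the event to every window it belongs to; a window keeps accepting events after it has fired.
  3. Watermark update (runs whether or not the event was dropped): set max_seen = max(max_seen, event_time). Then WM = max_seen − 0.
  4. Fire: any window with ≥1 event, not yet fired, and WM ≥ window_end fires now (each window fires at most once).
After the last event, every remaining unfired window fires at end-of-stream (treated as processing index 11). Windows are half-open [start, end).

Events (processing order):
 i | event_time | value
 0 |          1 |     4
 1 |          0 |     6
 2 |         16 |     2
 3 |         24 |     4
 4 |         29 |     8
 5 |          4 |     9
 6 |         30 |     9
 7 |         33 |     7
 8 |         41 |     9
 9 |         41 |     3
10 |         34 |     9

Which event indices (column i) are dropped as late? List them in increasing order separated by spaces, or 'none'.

i=0 t=1 v=4: → [0,12); WM=1
i=1 t=0 v=6: → [0,12); WM=1
i=2 t=16 v=2: → [12,24); WM=16; [0,12) fires=10
i=3 t=24 v=4: → [24,36); WM=24; [12,24) fires=2
i=4 t=29 v=8: → [24,36); WM=29
i=5 t=4 v=9: DROP (t<29-3); WM=29
i=6 t=30 v=9: → [24,36); WM=30
i=7 t=33 v=7: → [24,36); WM=33
i=8 t=41 v=9: → [36,48); WM=41; [24,36) fires=28
i=9 t=41 v=3: → [36,48); WM=41
i=10 t=34 v=9: DROP (t<41-3); WM=41

5 10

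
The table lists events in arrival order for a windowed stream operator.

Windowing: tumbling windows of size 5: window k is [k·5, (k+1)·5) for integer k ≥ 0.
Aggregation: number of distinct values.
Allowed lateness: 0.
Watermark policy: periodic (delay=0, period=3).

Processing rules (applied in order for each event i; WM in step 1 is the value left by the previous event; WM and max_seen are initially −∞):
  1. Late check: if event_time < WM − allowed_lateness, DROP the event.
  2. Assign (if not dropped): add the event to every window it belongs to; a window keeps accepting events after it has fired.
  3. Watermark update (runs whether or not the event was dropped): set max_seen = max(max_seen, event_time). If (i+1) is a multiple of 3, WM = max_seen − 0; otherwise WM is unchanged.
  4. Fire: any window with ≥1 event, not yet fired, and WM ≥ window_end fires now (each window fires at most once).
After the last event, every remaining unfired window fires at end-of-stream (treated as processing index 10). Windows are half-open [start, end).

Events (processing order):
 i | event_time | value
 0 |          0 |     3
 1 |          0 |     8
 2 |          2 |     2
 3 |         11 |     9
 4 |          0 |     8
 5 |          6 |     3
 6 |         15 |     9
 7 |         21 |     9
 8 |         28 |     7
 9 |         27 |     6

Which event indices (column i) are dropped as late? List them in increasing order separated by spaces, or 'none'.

i=0 t=0 v=3: → [0,5); WM=−∞
i=1 t=0 v=8: → [0,5); WM=−∞
i=2 t=2 v=2: → [0,5); WM=2
i=3 t=11 v=9: → [10,15); WM=2
i=4 t=0 v=8: DROP (t<2-0); WM=2
i=5 t=6 v=3: → [5,10); WM=11; [0,5) fires=3 [5,10) fires=1
i=6 t=15 v=9: → [15,20); WM=11
i=7 t=21 v=9: → [20,25); WM=11
i=8 t=28 v=7: → [25,30); WM=28; [10,15) fires=1 [15,20) fires=1 [20,25) fires=1
i=9 t=27 v=6: DROP (t<28-0); WM=28

4 9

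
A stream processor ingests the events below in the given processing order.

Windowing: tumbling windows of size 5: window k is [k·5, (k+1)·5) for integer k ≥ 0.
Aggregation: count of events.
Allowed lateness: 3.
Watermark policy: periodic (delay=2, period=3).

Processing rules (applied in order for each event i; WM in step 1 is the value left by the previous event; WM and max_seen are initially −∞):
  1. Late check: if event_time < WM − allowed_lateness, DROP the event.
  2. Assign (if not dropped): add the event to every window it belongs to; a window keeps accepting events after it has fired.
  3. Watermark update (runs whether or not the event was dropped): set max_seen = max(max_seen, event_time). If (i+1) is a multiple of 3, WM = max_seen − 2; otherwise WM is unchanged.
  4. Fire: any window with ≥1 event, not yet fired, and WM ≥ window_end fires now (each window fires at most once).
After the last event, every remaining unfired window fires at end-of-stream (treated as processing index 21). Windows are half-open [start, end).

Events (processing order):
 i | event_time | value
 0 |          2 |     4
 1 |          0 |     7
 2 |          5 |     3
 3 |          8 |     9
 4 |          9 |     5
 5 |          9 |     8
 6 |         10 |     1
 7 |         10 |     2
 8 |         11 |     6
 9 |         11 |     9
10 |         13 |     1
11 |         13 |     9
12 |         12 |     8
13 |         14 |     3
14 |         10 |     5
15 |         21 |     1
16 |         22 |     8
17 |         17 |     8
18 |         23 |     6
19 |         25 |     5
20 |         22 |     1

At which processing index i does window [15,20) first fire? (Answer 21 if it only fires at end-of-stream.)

17

i=0 t=2 v=4: → [0,5); WM=−∞
i=1 t=0 v=7: → [0,5); WM=−∞
i=2 t=5 v=3: → [5,10); WM=3
i=3 t=8 v=9: → [5,10); WM=3
i=4 t=9 v=5: → [5,10); WM=3
i=5 t=9 v=8: → [5,10); WM=7; [0,5) fires=2
i=6 t=10 v=1: → [10,15); WM=7
i=7 t=10 v=2: → [10,15); WM=7
i=8 t=11 v=6: → [10,15); WM=9
i=9 t=11 v=9: → [10,15); WM=9
i=10 t=13 v=1: → [10,15); WM=9
i=11 t=13 v=9: → [10,15); WM=11; [5,10) fires=4
i=12 t=12 v=8: → [10,15); WM=11
i=13 t=14 v=3: → [10,15); WM=11
i=14 t=10 v=5: → [10,15); WM=12
i=15 t=21 v=1: → [20,25); WM=12
i=16 t=22 v=8: → [20,25); WM=12
i=17 t=17 v=8: → [15,20); WM=20; [10,15) fires=9 [15,20) fires=1
i=18 t=23 v=6: → [20,25); WM=20
i=19 t=25 v=5: → [25,30); WM=20
i=20 t=22 v=1: → [20,25); WM=23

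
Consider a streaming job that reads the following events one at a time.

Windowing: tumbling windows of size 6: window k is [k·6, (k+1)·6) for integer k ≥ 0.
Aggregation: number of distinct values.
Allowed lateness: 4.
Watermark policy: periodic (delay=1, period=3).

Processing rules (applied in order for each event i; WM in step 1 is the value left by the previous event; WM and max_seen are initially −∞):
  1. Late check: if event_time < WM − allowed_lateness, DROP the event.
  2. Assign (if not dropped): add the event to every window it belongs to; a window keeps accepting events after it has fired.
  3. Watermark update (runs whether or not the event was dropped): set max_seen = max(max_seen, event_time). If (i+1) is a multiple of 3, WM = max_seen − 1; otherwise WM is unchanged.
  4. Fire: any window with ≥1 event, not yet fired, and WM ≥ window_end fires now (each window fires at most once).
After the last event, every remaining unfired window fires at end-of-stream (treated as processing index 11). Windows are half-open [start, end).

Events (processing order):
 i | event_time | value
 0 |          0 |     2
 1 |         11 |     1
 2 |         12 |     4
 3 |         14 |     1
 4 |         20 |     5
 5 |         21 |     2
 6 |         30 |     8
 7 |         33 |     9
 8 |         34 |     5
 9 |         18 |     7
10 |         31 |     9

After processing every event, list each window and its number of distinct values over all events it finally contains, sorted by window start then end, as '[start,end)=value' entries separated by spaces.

i=0 t=0 v=2: → [0,6); WM=−∞
i=1 t=11 v=1: → [6,12); WM=−∞
i=2 t=12 v=4: → [12,18); WM=11; [0,6) fires=1
i=3 t=14 v=1: → [12,18); WM=11
i=4 t=20 v=5: → [18,24); WM=11
i=5 t=21 v=2: → [18,24); WM=20; [6,12) fires=1 [12,18) fires=2
i=6 t=30 v=8: → [30,36); WM=20
i=7 t=33 v=9: → [30,36); WM=20
i=8 t=34 v=5: → [30,36); WM=33; [18,24) fires=2
i=9 t=18 v=7: DROP (t<33-4); WM=33
i=10 t=31 v=9: → [30,36); WM=33

[0,6)=1 [6,12)=1 [12,18)=2 [18,24)=2 [30,36)=3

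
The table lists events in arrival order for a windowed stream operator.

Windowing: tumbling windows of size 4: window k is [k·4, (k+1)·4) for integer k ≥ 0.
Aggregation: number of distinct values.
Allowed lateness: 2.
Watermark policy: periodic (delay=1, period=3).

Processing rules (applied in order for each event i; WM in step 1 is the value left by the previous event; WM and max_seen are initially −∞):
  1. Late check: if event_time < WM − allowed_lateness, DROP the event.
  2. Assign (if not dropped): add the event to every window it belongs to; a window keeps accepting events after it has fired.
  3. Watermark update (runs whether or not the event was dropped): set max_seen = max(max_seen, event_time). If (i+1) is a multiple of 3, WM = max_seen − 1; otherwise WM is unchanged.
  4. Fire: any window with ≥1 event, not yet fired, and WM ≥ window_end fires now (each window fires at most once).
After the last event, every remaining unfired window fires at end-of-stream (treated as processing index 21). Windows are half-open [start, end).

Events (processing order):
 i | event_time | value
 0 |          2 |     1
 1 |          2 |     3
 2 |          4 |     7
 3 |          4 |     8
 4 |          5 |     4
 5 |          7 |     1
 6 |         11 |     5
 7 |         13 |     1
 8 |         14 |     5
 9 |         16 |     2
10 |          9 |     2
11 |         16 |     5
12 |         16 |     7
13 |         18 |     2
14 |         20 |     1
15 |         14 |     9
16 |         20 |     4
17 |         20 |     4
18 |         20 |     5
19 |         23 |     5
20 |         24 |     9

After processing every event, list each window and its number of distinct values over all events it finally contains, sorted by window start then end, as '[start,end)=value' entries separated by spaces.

i=0 t=2 v=1: → [0,4); WM=−∞
i=1 t=2 v=3: → [0,4); WM=−∞
i=2 t=4 v=7: → [4,8); WM=3
i=3 t=4 v=8: → [4,8); WM=3
i=4 t=5 v=4: → [4,8); WM=3
i=5 t=7 v=1: → [4,8); WM=6; [0,4) fires=2
i=6 t=11 v=5: → [8,12); WM=6
i=7 t=13 v=1: → [12,16); WM=6
i=8 t=14 v=5: → [12,16); WM=13; [4,8) fires=4 [8,12) fires=1
i=9 t=16 v=2: → [16,20); WM=13
i=10 t=9 v=2: DROP (t<13-2); WM=13
i=11 t=16 v=5: → [16,20); WM=15
i=12 t=16 v=7: → [16,20); WM=15
i=13 t=18 v=2: → [16,20); WM=15
i=14 t=20 v=1: → [20,24); WM=19; [12,16) fires=2
i=15 t=14 v=9: DROP (t<19-2); WM=19
i=16 t=20 v=4: → [20,24); WM=19
i=17 t=20 v=4: → [20,24); WM=19
i=18 t=20 v=5: → [20,24); WM=19
i=19 t=23 v=5: → [20,24); WM=19
i=20 t=24 v=9: → [24,28); WM=23; [16,20) fires=3

[0,4)=2 [4,8)=4 [8,12)=1 [12,16)=2 [16,20)=3 [20,24)=3 [24,28)=1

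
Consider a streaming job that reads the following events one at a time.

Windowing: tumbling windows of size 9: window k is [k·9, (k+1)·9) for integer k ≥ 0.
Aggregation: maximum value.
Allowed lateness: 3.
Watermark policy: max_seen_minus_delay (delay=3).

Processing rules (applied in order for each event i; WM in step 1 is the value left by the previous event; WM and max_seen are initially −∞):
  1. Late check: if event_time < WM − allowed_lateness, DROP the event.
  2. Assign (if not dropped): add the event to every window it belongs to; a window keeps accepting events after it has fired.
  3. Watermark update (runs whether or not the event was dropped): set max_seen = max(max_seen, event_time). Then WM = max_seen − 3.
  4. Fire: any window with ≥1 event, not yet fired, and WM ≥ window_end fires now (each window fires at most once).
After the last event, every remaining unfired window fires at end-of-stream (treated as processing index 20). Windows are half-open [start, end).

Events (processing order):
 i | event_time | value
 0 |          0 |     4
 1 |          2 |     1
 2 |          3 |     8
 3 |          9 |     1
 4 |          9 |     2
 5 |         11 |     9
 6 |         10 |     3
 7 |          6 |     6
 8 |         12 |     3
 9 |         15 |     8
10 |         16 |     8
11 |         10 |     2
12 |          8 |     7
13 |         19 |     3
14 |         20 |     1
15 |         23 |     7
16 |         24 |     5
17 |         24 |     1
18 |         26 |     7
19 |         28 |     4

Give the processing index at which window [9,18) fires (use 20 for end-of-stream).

i=0 t=0 v=4: → [0,9); WM=-3
i=1 t=2 v=1: → [0,9); WM=-1
i=2 t=3 v=8: → [0,9); WM=0
i=3 t=9 v=1: → [9,18); WM=6
i=4 t=9 v=2: → [9,18); WM=6
i=5 t=11 v=9: → [9,18); WM=8
i=6 t=10 v=3: → [9,18); WM=8
i=7 t=6 v=6: → [0,9); WM=8
i=8 t=12 v=3: → [9,18); WM=9; [0,9) fires=8
i=9 t=15 v=8: → [9,18); WM=12
i=10 t=16 v=8: → [9,18); WM=13
i=11 t=10 v=2: → [9,18); WM=13
i=12 t=8 v=7: DROP (t<13-3); WM=13
i=13 t=19 v=3: → [18,27); WM=16
i=14 t=20 v=1: → [18,27); WM=17
i=15 t=23 v=7: → [18,27); WM=20; [9,18) fires=9
i=16 t=24 v=5: → [18,27); WM=21
i=17 t=24 v=1: → [18,27); WM=21
i=18 t=26 v=7: → [18,27); WM=23
i=19 t=28 v=4: → [27,36); WM=25

15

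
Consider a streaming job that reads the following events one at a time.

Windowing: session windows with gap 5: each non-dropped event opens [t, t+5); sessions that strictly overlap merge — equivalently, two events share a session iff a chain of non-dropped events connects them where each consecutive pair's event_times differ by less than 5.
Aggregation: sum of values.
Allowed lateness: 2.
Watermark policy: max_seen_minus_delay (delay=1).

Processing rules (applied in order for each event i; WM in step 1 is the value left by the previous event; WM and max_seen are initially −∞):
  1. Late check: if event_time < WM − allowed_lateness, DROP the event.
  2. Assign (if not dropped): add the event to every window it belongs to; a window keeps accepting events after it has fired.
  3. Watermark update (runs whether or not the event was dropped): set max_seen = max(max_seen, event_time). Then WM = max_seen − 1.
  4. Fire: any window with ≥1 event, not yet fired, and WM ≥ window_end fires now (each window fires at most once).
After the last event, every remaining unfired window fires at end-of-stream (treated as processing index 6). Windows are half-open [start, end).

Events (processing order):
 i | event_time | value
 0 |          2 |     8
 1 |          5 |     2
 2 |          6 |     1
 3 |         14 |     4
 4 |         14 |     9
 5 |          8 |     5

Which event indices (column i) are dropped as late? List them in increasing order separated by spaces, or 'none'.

i=0 t=2 v=8: → [2,7); WM=1
i=1 t=5 v=2: → [2,10); WM=4
i=2 t=6 v=1: → [2,11); WM=5
i=3 t=14 v=4: → [14,19); WM=13
i=4 t=14 v=9: → [14,19); WM=13
i=5 t=8 v=5: DROP (t<13-2); WM=13

5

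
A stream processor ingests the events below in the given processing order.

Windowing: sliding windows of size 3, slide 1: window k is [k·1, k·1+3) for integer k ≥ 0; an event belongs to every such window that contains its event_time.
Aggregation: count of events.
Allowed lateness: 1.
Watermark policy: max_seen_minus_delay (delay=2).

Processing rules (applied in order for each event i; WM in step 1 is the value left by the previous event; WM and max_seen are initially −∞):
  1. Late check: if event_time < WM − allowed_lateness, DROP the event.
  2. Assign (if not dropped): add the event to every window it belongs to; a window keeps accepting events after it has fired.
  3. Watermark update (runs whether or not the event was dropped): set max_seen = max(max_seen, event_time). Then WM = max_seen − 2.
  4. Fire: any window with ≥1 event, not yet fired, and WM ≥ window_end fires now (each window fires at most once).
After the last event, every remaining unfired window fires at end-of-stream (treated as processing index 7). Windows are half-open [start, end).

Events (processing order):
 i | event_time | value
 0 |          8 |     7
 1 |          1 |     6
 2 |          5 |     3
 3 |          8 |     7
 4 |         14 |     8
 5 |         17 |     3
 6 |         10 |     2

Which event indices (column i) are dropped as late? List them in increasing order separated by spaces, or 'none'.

1 6

i=0 t=8 v=7: → [8,11),[7,10),[6,9); WM=6
i=1 t=1 v=6: DROP (t<6-1); WM=6
i=2 t=5 v=3: → [5,8),[4,7),[3,6); WM=6; [3,6) fires=1
i=3 t=8 v=7: → [8,11),[7,10),[6,9); WM=6
i=4 t=14 v=8: → [14,17),[13,16),[12,15); WM=12; [4,7) fires=1 [5,8) fires=1 [6,9) fires=2 [7,10) fires=2 [8,11) fires=2
i=5 t=17 v=3: → [17,20),[16,19),[15,18); WM=15; [12,15) fires=1
i=6 t=10 v=2: DROP (t<15-1); WM=15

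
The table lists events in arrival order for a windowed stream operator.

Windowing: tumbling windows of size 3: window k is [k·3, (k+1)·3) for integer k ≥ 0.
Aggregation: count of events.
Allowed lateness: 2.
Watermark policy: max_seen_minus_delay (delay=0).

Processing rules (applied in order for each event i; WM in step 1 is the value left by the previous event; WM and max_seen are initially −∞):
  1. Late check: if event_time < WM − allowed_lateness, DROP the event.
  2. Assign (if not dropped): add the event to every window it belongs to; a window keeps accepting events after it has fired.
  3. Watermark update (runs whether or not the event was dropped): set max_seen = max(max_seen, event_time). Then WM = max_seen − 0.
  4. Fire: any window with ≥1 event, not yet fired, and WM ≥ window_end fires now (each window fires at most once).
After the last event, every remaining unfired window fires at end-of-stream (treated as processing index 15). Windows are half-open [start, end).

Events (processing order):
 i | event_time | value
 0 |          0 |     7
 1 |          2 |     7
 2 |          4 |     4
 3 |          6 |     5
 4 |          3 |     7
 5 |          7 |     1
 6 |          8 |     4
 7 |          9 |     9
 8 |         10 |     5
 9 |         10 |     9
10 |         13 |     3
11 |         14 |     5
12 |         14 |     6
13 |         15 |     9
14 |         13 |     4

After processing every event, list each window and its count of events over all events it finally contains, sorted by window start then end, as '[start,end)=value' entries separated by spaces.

i=0 t=0 v=7: → [0,3); WM=0
i=1 t=2 v=7: → [0,3); WM=2
i=2 t=4 v=4: → [3,6); WM=4; [0,3) fires=2
i=3 t=6 v=5: → [6,9); WM=6; [3,6) fires=1
i=4 t=3 v=7: DROP (t<6-2); WM=6
i=5 t=7 v=1: → [6,9); WM=7
i=6 t=8 v=4: → [6,9); WM=8
i=7 t=9 v=9: → [9,12); WM=9; [6,9) fires=3
i=8 t=10 v=5: → [9,12); WM=10
i=9 t=10 v=9: → [9,12); WM=10
i=10 t=13 v=3: → [12,15); WM=13; [9,12) fires=3
i=11 t=14 v=5: → [12,15); WM=14
i=12 t=14 v=6: → [12,15); WM=14
i=13 t=15 v=9: → [15,18); WM=15; [12,15) fires=3
i=14 t=13 v=4: → [12,15); WM=15

[0,3)=2 [3,6)=1 [6,9)=3 [9,12)=3 [12,15)=4 [15,18)=1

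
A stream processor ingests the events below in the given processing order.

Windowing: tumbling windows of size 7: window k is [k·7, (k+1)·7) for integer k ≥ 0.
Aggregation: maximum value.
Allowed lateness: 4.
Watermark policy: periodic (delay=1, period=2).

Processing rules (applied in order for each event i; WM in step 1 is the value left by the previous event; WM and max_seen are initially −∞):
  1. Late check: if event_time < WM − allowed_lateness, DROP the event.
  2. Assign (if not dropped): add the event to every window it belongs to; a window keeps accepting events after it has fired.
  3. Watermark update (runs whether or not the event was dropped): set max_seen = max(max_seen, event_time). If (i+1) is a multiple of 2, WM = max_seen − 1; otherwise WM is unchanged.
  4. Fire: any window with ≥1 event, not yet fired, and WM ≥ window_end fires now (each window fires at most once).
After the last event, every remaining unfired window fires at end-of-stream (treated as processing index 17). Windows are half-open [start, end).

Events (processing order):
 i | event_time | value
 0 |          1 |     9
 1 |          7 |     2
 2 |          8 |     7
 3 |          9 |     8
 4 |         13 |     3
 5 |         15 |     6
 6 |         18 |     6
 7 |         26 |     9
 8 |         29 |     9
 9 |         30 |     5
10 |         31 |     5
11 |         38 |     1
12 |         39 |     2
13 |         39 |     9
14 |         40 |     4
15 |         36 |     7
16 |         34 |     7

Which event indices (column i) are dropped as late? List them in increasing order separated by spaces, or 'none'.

16

i=0 t=1 v=9: → [0,7); WM=−∞
i=1 t=7 v=2: → [7,14); WM=6
i=2 t=8 v=7: → [7,14); WM=6
i=3 t=9 v=8: → [7,14); WM=8; [0,7) fires=9
i=4 t=13 v=3: → [7,14); WM=8
i=5 t=15 v=6: → [14,21); WM=14; [7,14) fires=8
i=6 t=18 v=6: → [14,21); WM=14
i=7 t=26 v=9: → [21,28); WM=25; [14,21) fires=6
i=8 t=29 v=9: → [28,35); WM=25
i=9 t=30 v=5: → [28,35); WM=29; [21,28) fires=9
i=10 t=31 v=5: → [28,35); WM=29
i=11 t=38 v=1: → [35,42); WM=37; [28,35) fires=9
i=12 t=39 v=2: → [35,42); WM=37
i=13 t=39 v=9: → [35,42); WM=38
i=14 t=40 v=4: → [35,42); WM=38
i=15 t=36 v=7: → [35,42); WM=39
i=16 t=34 v=7: DROP (t<39-4); WM=39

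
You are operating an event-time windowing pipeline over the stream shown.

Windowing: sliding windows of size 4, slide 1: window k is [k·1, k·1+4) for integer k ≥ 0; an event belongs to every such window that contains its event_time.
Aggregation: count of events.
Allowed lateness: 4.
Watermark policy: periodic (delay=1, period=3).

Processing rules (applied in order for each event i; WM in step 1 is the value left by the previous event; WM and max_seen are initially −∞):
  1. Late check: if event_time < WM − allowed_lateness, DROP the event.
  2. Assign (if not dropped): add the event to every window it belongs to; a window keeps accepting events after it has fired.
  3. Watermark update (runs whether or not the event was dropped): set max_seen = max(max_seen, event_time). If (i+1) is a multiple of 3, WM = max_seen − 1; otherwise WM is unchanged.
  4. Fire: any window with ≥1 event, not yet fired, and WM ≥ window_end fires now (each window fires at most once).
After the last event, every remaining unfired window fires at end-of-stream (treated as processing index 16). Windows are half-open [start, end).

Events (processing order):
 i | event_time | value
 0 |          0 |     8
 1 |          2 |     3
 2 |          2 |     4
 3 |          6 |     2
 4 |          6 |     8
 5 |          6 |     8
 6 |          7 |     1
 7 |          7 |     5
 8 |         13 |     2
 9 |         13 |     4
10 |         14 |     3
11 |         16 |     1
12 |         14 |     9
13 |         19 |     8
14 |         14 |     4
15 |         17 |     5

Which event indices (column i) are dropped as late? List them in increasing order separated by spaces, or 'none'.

i=0 t=0 v=8: → [0,4); WM=−∞
i=1 t=2 v=3: → [2,6),[1,5),[0,4); WM=−∞
i=2 t=2 v=4: → [2,6),[1,5),[0,4); WM=1
i=3 t=6 v=2: → [6,10),[5,9),[4,8),[3,7); WM=1
i=4 t=6 v=8: → [6,10),[5,9),[4,8),[3,7); WM=1
i=5 t=6 v=8: → [6,10),[5,9),[4,8),[3,7); WM=5; [0,4) fires=3 [1,5) fires=2
i=6 t=7 v=1: → [7,11),[6,10),[5,9),[4,8); WM=5
i=7 t=7 v=5: → [7,11),[6,10),[5,9),[4,8); WM=5
i=8 t=13 v=2: → [13,17),[12,16),[11,15),[10,14); WM=12; [2,6) fires=2 [3,7) fires=3 [4,8) fires=5 [5,9) fires=5 [6,10) fires=5 [7,11) fires=2
i=9 t=13 v=4: → [13,17),[12,16),[11,15),[10,14); WM=12
i=10 t=14 v=3: → [14,18),[13,17),[12,16),[11,15); WM=12
i=11 t=16 v=1: → [16,20),[15,19),[14,18),[13,17); WM=15; [10,14) fires=2 [11,15) fires=3
i=12 t=14 v=9: → [14,18),[13,17),[12,16),[11,15); WM=15
i=13 t=19 v=8: → [19,23),[18,22),[17,21),[16,20); WM=15
i=14 t=14 v=4: → [14,18),[13,17),[12,16),[11,15); WM=18; [12,16) fires=5 [13,17) fires=6 [14,18) fires=4
i=15 t=17 v=5: → [17,21),[16,20),[15,19),[14,18); WM=18

none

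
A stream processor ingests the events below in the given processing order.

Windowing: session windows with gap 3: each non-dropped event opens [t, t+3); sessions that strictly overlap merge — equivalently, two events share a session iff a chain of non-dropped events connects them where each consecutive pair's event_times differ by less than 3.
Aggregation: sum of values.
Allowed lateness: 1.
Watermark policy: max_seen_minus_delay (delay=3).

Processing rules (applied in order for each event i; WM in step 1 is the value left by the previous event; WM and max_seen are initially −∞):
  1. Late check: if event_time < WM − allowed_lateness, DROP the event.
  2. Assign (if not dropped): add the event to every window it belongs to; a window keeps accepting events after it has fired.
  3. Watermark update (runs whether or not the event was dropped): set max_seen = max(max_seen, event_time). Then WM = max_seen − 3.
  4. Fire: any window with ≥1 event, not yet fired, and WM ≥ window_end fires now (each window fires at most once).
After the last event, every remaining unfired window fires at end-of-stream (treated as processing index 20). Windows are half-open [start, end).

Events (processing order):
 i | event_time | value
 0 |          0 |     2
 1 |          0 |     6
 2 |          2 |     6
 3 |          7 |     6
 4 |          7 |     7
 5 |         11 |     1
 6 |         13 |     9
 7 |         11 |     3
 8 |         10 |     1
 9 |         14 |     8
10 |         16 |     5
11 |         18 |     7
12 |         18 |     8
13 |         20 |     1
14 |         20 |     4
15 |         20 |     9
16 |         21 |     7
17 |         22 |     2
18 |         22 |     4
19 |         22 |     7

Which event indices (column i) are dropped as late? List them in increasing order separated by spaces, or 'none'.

i=0 t=0 v=2: → [0,3); WM=-3
i=1 t=0 v=6: → [0,3); WM=-3
i=2 t=2 v=6: → [0,5); WM=-1
i=3 t=7 v=6: → [7,10); WM=4
i=4 t=7 v=7: → [7,10); WM=4
i=5 t=11 v=1: → [11,14); WM=8
i=6 t=13 v=9: → [11,16); WM=10
i=7 t=11 v=3: → [11,16); WM=10
i=8 t=10 v=1: → [10,16); WM=10
i=9 t=14 v=8: → [10,17); WM=11
i=10 t=16 v=5: → [10,19); WM=13
i=11 t=18 v=7: → [10,21); WM=15
i=12 t=18 v=8: → [10,21); WM=15
i=13 t=20 v=1: → [10,23); WM=17
i=14 t=20 v=4: → [10,23); WM=17
i=15 t=20 v=9: → [10,23); WM=17
i=16 t=21 v=7: → [10,24); WM=18
i=17 t=22 v=2: → [10,25); WM=19
i=18 t=22 v=4: → [10,25); WM=19
i=19 t=22 v=7: → [10,25); WM=19

none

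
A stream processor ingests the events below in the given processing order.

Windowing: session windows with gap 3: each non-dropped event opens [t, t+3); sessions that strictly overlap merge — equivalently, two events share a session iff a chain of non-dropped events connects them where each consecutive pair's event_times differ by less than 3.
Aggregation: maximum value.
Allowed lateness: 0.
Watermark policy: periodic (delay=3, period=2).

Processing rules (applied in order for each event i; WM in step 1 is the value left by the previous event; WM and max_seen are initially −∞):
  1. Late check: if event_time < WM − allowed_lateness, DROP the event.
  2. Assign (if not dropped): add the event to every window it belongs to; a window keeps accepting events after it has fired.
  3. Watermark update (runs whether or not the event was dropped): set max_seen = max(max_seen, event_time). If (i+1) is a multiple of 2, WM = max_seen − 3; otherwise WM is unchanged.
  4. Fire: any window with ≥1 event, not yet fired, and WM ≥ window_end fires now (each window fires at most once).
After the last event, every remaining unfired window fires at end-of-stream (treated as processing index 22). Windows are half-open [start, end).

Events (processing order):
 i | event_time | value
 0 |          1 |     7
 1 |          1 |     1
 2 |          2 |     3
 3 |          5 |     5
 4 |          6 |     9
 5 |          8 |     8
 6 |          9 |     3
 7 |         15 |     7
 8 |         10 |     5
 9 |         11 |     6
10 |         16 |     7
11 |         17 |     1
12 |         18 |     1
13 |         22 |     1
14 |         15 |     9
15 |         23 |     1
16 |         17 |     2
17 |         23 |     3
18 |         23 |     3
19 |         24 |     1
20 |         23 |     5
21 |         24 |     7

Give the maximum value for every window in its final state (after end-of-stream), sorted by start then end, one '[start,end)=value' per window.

[1,5)=7 [5,12)=9 [15,21)=7 [22,27)=7

i=0 t=1 v=7: → [1,4); WM=−∞
i=1 t=1 v=1: → [1,4); WM=-2
i=2 t=2 v=3: → [1,5); WM=-2
i=3 t=5 v=5: → [5,8); WM=2
i=4 t=6 v=9: → [5,9); WM=2
i=5 t=8 v=8: → [5,11); WM=5
i=6 t=9 v=3: → [5,12); WM=5
i=7 t=15 v=7: → [15,18); WM=12
i=8 t=10 v=5: DROP (t<12-0); WM=12
i=9 t=11 v=6: DROP (t<12-0); WM=12
i=10 t=16 v=7: → [15,19); WM=12
i=11 t=17 v=1: → [15,20); WM=14
i=12 t=18 v=1: → [15,21); WM=14
i=13 t=22 v=1: → [22,25); WM=19
i=14 t=15 v=9: DROP (t<19-0); WM=19
i=15 t=23 v=1: → [22,26); WM=20
i=16 t=17 v=2: DROP (t<20-0); WM=20
i=17 t=23 v=3: → [22,26); WM=20
i=18 t=23 v=3: → [22,26); WM=20
i=19 t=24 v=1: → [22,27); WM=21
i=20 t=23 v=5: → [22,27); WM=21
i=21 t=24 v=7: → [22,27); WM=21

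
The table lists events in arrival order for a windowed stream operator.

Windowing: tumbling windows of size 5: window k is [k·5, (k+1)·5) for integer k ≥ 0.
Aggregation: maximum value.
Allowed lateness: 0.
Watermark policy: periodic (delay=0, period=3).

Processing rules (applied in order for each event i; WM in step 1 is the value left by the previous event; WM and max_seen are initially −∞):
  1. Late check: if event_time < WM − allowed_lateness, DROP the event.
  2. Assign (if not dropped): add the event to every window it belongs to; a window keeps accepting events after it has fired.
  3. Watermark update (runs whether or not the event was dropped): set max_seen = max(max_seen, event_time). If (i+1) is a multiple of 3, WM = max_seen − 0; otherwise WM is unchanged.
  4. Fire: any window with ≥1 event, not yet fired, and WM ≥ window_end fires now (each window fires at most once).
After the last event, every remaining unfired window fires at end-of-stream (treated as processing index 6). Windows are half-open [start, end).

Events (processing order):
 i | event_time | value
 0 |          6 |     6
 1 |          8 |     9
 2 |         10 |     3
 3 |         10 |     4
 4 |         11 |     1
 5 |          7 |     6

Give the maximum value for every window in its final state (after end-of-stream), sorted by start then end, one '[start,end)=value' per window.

[5,10)=9 [10,15)=4

i=0 t=6 v=6: → [5,10); WM=−∞
i=1 t=8 v=9: → [5,10); WM=−∞
i=2 t=10 v=3: → [10,15); WM=10; [5,10) fires=9
i=3 t=10 v=4: → [10,15); WM=10
i=4 t=11 v=1: → [10,15); WM=10
i=5 t=7 v=6: DROP (t<10-0); WM=11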